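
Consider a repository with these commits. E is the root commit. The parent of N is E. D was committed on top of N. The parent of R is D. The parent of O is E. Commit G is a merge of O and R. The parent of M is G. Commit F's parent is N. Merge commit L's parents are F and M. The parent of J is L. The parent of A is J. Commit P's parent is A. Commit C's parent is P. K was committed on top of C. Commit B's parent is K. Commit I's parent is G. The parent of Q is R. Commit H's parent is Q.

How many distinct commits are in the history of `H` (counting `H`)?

6

Walking parent pointers from H: reachable set = {D, E, H, N, Q, R}.
That is 6 commits.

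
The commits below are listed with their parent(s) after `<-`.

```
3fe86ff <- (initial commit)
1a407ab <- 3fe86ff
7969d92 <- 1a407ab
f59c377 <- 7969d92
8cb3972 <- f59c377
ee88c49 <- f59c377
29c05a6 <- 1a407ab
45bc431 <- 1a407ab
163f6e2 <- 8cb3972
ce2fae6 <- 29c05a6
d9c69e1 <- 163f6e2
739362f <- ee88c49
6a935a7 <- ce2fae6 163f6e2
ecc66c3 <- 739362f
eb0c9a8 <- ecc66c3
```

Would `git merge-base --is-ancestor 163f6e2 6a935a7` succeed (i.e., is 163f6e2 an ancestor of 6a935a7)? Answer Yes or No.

Ancestors of 6a935a7 (commits reachable by following parents): {163f6e2, 1a407ab, 29c05a6, 3fe86ff, 6a935a7, 7969d92, 8cb3972, ce2fae6, f59c377}.
163f6e2 is in that set, so it is an ancestor of 6a935a7.

Yes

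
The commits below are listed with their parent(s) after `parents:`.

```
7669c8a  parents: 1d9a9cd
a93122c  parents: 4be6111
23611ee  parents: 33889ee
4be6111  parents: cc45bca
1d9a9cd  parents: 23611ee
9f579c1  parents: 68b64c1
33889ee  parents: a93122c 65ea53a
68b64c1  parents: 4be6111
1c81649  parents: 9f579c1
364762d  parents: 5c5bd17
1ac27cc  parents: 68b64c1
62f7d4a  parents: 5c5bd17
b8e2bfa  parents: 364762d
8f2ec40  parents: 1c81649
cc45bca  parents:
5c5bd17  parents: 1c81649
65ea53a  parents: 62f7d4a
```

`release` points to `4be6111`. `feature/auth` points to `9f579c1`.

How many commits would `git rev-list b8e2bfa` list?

Walking parent pointers from b8e2bfa: reachable set = {1c81649, 364762d, 4be6111, 5c5bd17, 68b64c1, 9f579c1, b8e2bfa, cc45bca}.
That is 8 commits.

8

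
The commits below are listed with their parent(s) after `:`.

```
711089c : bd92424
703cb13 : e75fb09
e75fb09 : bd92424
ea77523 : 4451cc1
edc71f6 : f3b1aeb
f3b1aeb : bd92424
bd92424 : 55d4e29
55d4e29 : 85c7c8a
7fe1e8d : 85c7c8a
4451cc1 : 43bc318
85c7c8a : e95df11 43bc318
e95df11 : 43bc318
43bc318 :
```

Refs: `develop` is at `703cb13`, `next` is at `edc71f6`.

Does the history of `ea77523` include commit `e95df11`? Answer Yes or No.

No

Ancestors of ea77523: {43bc318, 4451cc1, ea77523}.
e95df11 is not in that set, so it is not an ancestor of ea77523.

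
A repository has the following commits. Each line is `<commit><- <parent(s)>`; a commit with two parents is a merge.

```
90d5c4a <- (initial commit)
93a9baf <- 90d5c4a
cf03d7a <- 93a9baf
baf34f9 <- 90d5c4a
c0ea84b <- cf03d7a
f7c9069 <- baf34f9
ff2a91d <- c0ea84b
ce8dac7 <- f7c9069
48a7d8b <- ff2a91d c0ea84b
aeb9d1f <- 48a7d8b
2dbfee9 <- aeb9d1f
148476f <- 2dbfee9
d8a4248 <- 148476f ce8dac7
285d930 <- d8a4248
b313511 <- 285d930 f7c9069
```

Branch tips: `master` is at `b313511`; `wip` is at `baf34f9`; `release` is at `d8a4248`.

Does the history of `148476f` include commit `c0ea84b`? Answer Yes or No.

Yes

Ancestors of 148476f (commits reachable by following parents): {148476f, 2dbfee9, 48a7d8b, 90d5c4a, 93a9baf, aeb9d1f, c0ea84b, cf03d7a, ff2a91d}.
c0ea84b is in that set, so it is an ancestor of 148476f.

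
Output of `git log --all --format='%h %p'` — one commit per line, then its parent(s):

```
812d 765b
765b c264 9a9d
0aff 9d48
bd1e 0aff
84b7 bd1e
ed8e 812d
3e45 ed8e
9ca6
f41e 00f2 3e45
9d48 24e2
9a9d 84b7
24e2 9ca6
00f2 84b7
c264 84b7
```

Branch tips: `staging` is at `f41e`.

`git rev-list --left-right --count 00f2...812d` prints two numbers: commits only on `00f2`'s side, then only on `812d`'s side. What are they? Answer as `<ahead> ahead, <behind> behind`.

Reachable from 00f2: {00f2, 0aff, 24e2, 84b7, 9ca6, 9d48, bd1e}.
Reachable from 812d: {0aff, 24e2, 765b, 812d, 84b7, 9a9d, 9ca6, 9d48, bd1e, c264}.
Only in 00f2's history (ahead): {00f2} — 1.
Only in 812d's history (behind): {765b, 812d, 9a9d, c264} — 4.

1 ahead, 4 behind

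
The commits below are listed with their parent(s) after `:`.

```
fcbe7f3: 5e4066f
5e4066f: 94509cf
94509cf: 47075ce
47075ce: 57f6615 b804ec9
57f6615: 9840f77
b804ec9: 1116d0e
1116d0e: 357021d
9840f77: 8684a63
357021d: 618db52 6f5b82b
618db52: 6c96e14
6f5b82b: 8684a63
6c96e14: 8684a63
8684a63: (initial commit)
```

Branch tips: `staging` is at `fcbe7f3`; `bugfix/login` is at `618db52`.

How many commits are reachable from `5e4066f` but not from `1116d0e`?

Reachable from 5e4066f: {1116d0e, 357021d, 47075ce, 57f6615, 5e4066f, 618db52, 6c96e14, 6f5b82b, 8684a63, 94509cf, 9840f77, b804ec9}.
Reachable from 1116d0e: {1116d0e, 357021d, 618db52, 6c96e14, 6f5b82b, 8684a63}.
In 5e4066f's history but not 1116d0e's: {47075ce, 57f6615, 5e4066f, 94509cf, 9840f77, b804ec9} — 6 commits.

6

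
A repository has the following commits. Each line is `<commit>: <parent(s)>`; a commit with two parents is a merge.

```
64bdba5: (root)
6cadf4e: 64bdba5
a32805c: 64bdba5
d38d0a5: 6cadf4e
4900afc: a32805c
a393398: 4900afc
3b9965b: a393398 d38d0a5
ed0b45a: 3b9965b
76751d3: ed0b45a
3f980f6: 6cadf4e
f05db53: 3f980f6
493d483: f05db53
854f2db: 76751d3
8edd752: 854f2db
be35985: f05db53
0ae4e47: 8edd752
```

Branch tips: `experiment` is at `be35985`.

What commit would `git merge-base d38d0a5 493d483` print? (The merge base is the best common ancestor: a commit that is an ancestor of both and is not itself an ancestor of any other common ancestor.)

6cadf4e

Ancestors of d38d0a5: {64bdba5, 6cadf4e, d38d0a5}.
Ancestors of 493d483: {3f980f6, 493d483, 64bdba5, 6cadf4e, f05db53}.
Common ancestors: {64bdba5, 6cadf4e}.
Among these, 6cadf4e is not an ancestor of any other common ancestor — it is the merge base.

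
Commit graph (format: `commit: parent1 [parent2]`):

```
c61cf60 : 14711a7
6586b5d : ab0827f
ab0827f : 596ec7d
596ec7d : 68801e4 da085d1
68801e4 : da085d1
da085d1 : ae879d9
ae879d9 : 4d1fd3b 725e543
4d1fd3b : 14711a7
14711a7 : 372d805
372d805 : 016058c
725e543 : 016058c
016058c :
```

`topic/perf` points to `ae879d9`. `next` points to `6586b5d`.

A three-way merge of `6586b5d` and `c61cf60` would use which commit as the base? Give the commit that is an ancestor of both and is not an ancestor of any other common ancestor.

14711a7

Ancestors of 6586b5d: {016058c, 14711a7, 372d805, 4d1fd3b, 596ec7d, 6586b5d, 68801e4, 725e543, ab0827f, ae879d9, da085d1}.
Ancestors of c61cf60: {016058c, 14711a7, 372d805, c61cf60}.
Common ancestors: {016058c, 14711a7, 372d805}.
Among these, 14711a7 is not an ancestor of any other common ancestor — it is the merge base.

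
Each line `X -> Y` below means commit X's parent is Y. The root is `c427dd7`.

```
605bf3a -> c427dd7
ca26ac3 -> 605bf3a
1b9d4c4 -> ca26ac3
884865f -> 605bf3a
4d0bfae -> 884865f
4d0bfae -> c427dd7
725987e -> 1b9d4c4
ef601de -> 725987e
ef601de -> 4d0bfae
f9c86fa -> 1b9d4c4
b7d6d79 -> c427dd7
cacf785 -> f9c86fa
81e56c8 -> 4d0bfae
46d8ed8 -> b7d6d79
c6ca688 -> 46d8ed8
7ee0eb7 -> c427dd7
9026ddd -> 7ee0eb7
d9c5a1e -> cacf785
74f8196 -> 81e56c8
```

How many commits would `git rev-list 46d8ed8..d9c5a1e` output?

6

Reachable from d9c5a1e: {1b9d4c4, 605bf3a, c427dd7, ca26ac3, cacf785, d9c5a1e, f9c86fa}.
Reachable from 46d8ed8: {46d8ed8, b7d6d79, c427dd7}.
In d9c5a1e's history but not 46d8ed8's: {1b9d4c4, 605bf3a, ca26ac3, cacf785, d9c5a1e, f9c86fa} — 6 commits.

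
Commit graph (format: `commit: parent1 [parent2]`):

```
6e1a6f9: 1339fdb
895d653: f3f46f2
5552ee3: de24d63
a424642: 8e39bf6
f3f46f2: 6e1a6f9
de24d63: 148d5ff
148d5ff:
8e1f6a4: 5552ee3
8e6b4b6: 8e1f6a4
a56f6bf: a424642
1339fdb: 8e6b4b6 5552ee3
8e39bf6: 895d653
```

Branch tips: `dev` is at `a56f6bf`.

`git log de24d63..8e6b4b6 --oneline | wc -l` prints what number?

Reachable from 8e6b4b6: {148d5ff, 5552ee3, 8e1f6a4, 8e6b4b6, de24d63}.
Reachable from de24d63: {148d5ff, de24d63}.
In 8e6b4b6's history but not de24d63's: {5552ee3, 8e1f6a4, 8e6b4b6} — 3 commits.

3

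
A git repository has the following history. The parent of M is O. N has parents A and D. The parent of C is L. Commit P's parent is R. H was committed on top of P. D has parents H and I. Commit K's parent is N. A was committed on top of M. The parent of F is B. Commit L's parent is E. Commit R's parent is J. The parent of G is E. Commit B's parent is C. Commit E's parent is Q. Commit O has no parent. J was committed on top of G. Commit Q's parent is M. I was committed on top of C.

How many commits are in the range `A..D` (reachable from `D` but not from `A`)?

Reachable from D: {C, D, E, G, H, I, J, L, M, O, P, Q, R}.
Reachable from A: {A, M, O}.
In D's history but not A's: {C, D, E, G, H, I, J, L, P, Q, R} — 11 commits.

11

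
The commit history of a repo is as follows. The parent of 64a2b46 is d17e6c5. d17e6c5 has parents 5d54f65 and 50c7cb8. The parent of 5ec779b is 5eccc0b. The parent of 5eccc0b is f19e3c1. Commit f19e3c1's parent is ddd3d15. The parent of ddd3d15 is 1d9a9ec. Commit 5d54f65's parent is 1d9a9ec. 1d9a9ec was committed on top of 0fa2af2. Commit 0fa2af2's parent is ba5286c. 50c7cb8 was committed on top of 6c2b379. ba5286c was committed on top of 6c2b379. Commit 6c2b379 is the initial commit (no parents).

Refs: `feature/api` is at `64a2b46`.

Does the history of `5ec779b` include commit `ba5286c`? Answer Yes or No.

Yes

Ancestors of 5ec779b (commits reachable by following parents): {0fa2af2, 1d9a9ec, 5ec779b, 5eccc0b, 6c2b379, ba5286c, ddd3d15, f19e3c1}.
ba5286c is in that set, so it is an ancestor of 5ec779b.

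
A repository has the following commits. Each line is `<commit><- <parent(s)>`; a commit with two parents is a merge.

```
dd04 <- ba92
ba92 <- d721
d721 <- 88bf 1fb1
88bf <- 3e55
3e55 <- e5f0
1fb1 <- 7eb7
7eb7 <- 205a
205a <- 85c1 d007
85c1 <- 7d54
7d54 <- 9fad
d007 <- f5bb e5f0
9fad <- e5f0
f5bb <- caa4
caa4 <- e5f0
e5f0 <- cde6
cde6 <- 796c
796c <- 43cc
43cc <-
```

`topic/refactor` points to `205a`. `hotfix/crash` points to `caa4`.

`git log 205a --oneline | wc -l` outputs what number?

Walking parent pointers from 205a: reachable set = {205a, 43cc, 796c, 7d54, 85c1, 9fad, caa4, cde6, d007, e5f0, f5bb}.
That is 11 commits.

11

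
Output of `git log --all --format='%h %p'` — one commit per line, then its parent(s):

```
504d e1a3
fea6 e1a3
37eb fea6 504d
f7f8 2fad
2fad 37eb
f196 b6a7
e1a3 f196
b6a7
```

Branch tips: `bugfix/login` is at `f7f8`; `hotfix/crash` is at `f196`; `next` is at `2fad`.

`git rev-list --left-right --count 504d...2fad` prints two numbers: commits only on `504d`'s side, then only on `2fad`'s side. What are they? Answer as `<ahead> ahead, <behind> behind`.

Reachable from 504d: {504d, b6a7, e1a3, f196}.
Reachable from 2fad: {2fad, 37eb, 504d, b6a7, e1a3, f196, fea6}.
Only in 504d's history (ahead): {} — 0.
Only in 2fad's history (behind): {2fad, 37eb, fea6} — 3.

0 ahead, 3 behind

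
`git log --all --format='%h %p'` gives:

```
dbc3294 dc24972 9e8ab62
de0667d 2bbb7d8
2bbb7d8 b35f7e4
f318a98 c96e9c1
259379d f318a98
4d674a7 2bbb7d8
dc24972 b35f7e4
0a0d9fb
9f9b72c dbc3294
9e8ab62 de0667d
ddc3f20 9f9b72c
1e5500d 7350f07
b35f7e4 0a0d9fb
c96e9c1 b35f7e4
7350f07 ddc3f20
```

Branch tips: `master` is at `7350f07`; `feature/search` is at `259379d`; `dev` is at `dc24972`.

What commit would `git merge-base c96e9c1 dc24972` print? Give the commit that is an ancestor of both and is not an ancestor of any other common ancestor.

Ancestors of c96e9c1: {0a0d9fb, b35f7e4, c96e9c1}.
Ancestors of dc24972: {0a0d9fb, b35f7e4, dc24972}.
Common ancestors: {0a0d9fb, b35f7e4}.
Among these, b35f7e4 is not an ancestor of any other common ancestor — it is the merge base.

b35f7e4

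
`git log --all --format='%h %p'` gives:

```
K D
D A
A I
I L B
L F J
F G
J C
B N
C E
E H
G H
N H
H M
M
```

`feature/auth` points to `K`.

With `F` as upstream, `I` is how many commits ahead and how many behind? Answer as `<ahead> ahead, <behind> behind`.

Reachable from I: {B, C, E, F, G, H, I, J, L, M, N}.
Reachable from F: {F, G, H, M}.
Only in I's history (ahead): {B, C, E, I, J, L, N} — 7.
Only in F's history (behind): {} — 0.

7 ahead, 0 behind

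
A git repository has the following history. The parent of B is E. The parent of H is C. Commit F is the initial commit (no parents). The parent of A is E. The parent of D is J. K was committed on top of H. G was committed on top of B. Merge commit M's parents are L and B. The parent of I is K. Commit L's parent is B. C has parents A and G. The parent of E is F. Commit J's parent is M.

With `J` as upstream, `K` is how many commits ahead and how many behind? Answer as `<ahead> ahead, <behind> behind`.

5 ahead, 3 behind

Reachable from K: {A, B, C, E, F, G, H, K}.
Reachable from J: {B, E, F, J, L, M}.
Only in K's history (ahead): {A, C, G, H, K} — 5.
Only in J's history (behind): {J, L, M} — 3.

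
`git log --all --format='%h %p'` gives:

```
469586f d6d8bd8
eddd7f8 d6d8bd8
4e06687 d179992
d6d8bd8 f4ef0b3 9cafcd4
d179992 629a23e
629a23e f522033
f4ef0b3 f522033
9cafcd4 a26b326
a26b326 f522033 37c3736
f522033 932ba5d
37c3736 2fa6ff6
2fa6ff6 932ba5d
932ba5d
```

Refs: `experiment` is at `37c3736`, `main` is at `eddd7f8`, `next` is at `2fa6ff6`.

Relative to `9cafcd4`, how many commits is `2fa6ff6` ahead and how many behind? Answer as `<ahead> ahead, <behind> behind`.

0 ahead, 4 behind

Reachable from 2fa6ff6: {2fa6ff6, 932ba5d}.
Reachable from 9cafcd4: {2fa6ff6, 37c3736, 932ba5d, 9cafcd4, a26b326, f522033}.
Only in 2fa6ff6's history (ahead): {} — 0.
Only in 9cafcd4's history (behind): {37c3736, 9cafcd4, a26b326, f522033} — 4.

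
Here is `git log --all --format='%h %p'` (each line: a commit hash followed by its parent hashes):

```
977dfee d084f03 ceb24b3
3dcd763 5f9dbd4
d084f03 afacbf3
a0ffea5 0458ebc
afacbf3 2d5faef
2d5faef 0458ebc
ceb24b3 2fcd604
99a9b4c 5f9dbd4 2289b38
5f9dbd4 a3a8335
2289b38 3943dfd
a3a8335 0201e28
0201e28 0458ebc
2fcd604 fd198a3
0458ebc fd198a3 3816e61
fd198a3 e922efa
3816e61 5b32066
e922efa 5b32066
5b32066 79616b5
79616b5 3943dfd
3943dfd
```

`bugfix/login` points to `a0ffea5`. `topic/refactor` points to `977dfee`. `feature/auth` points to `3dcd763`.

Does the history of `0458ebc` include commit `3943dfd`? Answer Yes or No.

Ancestors of 0458ebc (commits reachable by following parents): {0458ebc, 3816e61, 3943dfd, 5b32066, 79616b5, e922efa, fd198a3}.
3943dfd is in that set, so it is an ancestor of 0458ebc.

Yes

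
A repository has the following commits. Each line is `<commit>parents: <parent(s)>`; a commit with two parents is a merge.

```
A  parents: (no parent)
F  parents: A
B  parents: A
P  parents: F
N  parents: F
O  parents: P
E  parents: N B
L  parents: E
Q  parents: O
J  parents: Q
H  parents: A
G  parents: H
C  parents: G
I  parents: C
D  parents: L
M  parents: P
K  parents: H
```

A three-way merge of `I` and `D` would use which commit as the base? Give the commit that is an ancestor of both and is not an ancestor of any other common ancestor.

Ancestors of I: {A, C, G, H, I}.
Ancestors of D: {A, B, D, E, F, L, N}.
Common ancestors: {A}.
The only common ancestor is A, so it is the merge base.

A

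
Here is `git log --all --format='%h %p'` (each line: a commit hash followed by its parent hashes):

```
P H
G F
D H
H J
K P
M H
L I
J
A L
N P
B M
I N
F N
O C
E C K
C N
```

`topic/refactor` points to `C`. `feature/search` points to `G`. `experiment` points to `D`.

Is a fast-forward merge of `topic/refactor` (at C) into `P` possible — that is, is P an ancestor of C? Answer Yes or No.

A fast-forward from P to C is possible iff P is an ancestor of C.
Ancestors of C: {C, H, J, N, P}.
P is among them, so fast-forward is possible.

Yes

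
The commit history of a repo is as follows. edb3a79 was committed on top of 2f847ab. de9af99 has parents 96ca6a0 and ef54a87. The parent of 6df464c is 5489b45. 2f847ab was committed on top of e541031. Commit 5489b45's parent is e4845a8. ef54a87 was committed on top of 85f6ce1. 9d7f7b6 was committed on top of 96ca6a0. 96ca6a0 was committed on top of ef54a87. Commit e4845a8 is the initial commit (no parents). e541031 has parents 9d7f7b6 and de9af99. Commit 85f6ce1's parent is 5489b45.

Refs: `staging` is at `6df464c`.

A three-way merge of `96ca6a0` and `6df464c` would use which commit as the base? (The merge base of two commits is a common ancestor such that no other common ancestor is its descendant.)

Ancestors of 96ca6a0: {5489b45, 85f6ce1, 96ca6a0, e4845a8, ef54a87}.
Ancestors of 6df464c: {5489b45, 6df464c, e4845a8}.
Common ancestors: {5489b45, e4845a8}.
Among these, 5489b45 is not an ancestor of any other common ancestor — it is the merge base.

5489b45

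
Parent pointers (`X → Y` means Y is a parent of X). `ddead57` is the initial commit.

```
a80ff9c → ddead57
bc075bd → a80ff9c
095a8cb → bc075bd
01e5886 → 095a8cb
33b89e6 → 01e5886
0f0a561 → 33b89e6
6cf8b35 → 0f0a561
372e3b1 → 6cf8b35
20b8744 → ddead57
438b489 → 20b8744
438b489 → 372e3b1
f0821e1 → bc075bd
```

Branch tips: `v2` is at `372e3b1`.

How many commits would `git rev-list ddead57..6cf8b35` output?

Reachable from 6cf8b35: {01e5886, 095a8cb, 0f0a561, 33b89e6, 6cf8b35, a80ff9c, bc075bd, ddead57}.
Reachable from ddead57: {ddead57}.
In 6cf8b35's history but not ddead57's: {01e5886, 095a8cb, 0f0a561, 33b89e6, 6cf8b35, a80ff9c, bc075bd} — 7 commits.

7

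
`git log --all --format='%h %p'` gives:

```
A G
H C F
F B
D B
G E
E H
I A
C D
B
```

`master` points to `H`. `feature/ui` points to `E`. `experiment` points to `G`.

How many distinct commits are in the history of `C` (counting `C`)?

3

Walking parent pointers from C: reachable set = {B, C, D}.
That is 3 commits.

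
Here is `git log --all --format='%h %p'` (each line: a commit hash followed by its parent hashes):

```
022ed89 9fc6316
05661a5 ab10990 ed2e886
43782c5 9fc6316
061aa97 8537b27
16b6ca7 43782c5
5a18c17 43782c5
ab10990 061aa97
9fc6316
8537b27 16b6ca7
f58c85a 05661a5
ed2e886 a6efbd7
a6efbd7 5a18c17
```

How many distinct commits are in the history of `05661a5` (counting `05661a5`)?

10

Walking parent pointers from 05661a5: reachable set = {05661a5, 061aa97, 16b6ca7, 43782c5, 5a18c17, 8537b27, 9fc6316, a6efbd7, ab10990, ed2e886}.
That is 10 commits.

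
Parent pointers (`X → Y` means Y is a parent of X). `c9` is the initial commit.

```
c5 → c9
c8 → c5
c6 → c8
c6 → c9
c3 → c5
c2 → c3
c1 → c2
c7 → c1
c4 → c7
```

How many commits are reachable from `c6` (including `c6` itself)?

Walking parent pointers from c6: reachable set = {c5, c6, c8, c9}.
That is 4 commits.

4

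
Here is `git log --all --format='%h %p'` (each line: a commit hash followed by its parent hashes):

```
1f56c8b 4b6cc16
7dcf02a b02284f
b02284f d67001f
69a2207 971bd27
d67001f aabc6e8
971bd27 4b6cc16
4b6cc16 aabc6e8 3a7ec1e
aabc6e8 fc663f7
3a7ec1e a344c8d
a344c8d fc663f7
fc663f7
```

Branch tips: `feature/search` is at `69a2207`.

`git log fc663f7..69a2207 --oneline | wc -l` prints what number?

6

Reachable from 69a2207: {3a7ec1e, 4b6cc16, 69a2207, 971bd27, a344c8d, aabc6e8, fc663f7}.
Reachable from fc663f7: {fc663f7}.
In 69a2207's history but not fc663f7's: {3a7ec1e, 4b6cc16, 69a2207, 971bd27, a344c8d, aabc6e8} — 6 commits.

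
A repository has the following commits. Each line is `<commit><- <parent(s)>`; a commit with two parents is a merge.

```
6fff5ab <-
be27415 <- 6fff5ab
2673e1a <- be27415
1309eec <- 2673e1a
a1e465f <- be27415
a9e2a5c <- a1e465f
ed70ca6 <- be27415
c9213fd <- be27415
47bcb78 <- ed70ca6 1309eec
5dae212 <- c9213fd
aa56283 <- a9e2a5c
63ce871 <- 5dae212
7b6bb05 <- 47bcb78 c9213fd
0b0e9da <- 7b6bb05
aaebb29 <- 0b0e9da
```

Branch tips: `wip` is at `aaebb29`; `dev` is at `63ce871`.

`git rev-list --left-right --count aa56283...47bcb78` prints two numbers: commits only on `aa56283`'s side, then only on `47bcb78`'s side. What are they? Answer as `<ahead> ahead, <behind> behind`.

3 ahead, 4 behind

Reachable from aa56283: {6fff5ab, a1e465f, a9e2a5c, aa56283, be27415}.
Reachable from 47bcb78: {1309eec, 2673e1a, 47bcb78, 6fff5ab, be27415, ed70ca6}.
Only in aa56283's history (ahead): {a1e465f, a9e2a5c, aa56283} — 3.
Only in 47bcb78's history (behind): {1309eec, 2673e1a, 47bcb78, ed70ca6} — 4.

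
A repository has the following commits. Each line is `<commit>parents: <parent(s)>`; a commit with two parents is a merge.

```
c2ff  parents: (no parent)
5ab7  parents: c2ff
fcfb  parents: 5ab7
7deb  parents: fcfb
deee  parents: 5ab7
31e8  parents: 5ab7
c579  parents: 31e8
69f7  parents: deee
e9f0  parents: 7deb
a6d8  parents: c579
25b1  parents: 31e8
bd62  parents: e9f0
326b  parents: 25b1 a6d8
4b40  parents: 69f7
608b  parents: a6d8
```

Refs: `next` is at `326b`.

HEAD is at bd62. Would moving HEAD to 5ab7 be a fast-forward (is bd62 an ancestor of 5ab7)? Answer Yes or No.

A fast-forward from bd62 to 5ab7 is possible iff bd62 is an ancestor of 5ab7.
Ancestors of 5ab7: {5ab7, c2ff}.
bd62 is not among them, so fast-forward is not possible.

No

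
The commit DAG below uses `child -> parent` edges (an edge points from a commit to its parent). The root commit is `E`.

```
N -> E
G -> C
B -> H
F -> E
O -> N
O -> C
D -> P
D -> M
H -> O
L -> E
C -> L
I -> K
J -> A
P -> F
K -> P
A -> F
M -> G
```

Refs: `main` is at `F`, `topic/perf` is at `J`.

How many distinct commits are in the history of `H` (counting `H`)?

Walking parent pointers from H: reachable set = {C, E, H, L, N, O}.
That is 6 commits.

6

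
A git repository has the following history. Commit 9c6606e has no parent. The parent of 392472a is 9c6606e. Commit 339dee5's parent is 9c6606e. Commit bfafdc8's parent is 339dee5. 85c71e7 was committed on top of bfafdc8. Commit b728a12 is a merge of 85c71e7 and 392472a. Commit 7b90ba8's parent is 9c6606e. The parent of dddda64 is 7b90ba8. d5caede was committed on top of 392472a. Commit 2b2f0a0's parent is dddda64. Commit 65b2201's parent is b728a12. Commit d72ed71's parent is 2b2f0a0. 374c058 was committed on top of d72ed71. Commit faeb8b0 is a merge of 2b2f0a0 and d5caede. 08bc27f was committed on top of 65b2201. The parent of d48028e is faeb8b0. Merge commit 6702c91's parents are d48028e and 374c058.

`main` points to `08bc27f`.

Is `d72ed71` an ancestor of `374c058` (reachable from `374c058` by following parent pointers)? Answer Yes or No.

Yes

Ancestors of 374c058 (commits reachable by following parents): {2b2f0a0, 374c058, 7b90ba8, 9c6606e, d72ed71, dddda64}.
d72ed71 is in that set, so it is an ancestor of 374c058.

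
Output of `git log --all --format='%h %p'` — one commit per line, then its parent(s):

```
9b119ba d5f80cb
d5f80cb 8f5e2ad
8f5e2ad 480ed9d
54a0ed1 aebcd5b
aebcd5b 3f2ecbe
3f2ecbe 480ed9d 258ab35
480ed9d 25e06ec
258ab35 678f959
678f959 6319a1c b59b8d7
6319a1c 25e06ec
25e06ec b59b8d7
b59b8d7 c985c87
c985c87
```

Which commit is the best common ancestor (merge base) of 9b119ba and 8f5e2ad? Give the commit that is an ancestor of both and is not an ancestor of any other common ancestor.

8f5e2ad

Ancestors of 9b119ba: {25e06ec, 480ed9d, 8f5e2ad, 9b119ba, b59b8d7, c985c87, d5f80cb}.
Ancestors of 8f5e2ad: {25e06ec, 480ed9d, 8f5e2ad, b59b8d7, c985c87}.
Common ancestors: {25e06ec, 480ed9d, 8f5e2ad, b59b8d7, c985c87}.
Among these, 8f5e2ad is not an ancestor of any other common ancestor — it is the merge base.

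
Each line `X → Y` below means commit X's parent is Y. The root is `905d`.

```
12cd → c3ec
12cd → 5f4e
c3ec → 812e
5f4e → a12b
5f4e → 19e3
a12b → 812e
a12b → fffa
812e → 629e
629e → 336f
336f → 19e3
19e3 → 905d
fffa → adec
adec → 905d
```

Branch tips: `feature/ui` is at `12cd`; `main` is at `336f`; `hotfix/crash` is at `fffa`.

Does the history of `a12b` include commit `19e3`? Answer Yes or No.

Ancestors of a12b (commits reachable by following parents): {19e3, 336f, 629e, 812e, 905d, a12b, adec, fffa}.
19e3 is in that set, so it is an ancestor of a12b.

Yes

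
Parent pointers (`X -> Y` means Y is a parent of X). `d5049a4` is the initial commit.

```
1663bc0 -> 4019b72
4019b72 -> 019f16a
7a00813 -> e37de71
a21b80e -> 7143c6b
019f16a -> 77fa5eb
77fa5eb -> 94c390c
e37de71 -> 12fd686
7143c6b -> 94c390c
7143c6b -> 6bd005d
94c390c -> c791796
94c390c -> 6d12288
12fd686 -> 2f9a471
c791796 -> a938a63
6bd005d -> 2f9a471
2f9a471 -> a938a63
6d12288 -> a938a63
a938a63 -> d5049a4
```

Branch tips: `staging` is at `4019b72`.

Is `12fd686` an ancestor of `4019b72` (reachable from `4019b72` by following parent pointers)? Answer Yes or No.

Ancestors of 4019b72: {019f16a, 4019b72, 6d12288, 77fa5eb, 94c390c, a938a63, c791796, d5049a4}.
12fd686 is not in that set, so it is not an ancestor of 4019b72.

No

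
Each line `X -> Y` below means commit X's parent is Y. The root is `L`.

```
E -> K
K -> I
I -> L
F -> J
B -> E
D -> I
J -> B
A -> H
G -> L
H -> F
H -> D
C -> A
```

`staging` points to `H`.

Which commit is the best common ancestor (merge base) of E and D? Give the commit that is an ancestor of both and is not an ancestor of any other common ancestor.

Ancestors of E: {E, I, K, L}.
Ancestors of D: {D, I, L}.
Common ancestors: {I, L}.
Among these, I is not an ancestor of any other common ancestor — it is the merge base.

I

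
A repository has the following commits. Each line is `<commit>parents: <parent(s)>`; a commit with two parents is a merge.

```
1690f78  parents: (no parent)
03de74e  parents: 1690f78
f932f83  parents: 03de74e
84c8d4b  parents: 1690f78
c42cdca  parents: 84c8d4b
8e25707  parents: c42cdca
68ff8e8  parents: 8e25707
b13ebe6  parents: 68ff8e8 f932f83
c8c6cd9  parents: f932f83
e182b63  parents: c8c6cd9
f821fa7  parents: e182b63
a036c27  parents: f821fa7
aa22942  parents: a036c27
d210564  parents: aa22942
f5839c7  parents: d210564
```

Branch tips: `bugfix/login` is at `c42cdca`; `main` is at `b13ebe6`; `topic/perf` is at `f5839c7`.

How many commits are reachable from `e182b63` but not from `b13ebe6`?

2

Reachable from e182b63: {03de74e, 1690f78, c8c6cd9, e182b63, f932f83}.
Reachable from b13ebe6: {03de74e, 1690f78, 68ff8e8, 84c8d4b, 8e25707, b13ebe6, c42cdca, f932f83}.
In e182b63's history but not b13ebe6's: {c8c6cd9, e182b63} — 2 commits.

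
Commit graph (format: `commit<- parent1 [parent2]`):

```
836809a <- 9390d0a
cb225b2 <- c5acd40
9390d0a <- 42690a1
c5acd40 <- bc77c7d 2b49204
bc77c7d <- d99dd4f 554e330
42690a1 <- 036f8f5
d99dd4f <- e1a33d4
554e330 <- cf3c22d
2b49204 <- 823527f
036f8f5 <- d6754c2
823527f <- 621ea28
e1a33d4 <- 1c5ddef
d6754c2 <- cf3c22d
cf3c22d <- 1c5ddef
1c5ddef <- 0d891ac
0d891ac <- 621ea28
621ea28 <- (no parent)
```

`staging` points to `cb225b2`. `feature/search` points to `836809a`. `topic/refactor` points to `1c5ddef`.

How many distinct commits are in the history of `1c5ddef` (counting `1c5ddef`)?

Walking parent pointers from 1c5ddef: reachable set = {0d891ac, 1c5ddef, 621ea28}.
That is 3 commits.

3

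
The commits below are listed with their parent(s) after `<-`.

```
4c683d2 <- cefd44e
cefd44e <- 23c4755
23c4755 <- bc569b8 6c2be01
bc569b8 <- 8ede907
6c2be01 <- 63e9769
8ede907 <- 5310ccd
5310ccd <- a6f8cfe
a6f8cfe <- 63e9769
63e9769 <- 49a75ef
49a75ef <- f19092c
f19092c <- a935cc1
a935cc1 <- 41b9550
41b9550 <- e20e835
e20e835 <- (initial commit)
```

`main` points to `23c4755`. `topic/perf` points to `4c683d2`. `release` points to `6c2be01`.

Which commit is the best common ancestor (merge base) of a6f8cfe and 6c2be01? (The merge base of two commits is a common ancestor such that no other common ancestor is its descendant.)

63e9769

Ancestors of a6f8cfe: {41b9550, 49a75ef, 63e9769, a6f8cfe, a935cc1, e20e835, f19092c}.
Ancestors of 6c2be01: {41b9550, 49a75ef, 63e9769, 6c2be01, a935cc1, e20e835, f19092c}.
Common ancestors: {41b9550, 49a75ef, 63e9769, a935cc1, e20e835, f19092c}.
Among these, 63e9769 is not an ancestor of any other common ancestor — it is the merge base.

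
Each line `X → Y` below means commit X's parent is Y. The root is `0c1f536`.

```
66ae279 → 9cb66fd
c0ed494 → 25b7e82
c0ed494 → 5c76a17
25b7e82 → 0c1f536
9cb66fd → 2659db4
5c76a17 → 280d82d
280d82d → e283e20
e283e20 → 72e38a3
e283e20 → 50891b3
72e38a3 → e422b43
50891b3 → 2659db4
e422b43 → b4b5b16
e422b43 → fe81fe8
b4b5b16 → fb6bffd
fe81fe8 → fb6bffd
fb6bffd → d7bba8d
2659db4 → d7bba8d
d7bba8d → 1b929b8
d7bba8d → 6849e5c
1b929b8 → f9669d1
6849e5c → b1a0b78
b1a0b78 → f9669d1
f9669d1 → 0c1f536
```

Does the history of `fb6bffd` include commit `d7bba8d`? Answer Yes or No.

Yes

Ancestors of fb6bffd (commits reachable by following parents): {0c1f536, 1b929b8, 6849e5c, b1a0b78, d7bba8d, f9669d1, fb6bffd}.
d7bba8d is in that set, so it is an ancestor of fb6bffd.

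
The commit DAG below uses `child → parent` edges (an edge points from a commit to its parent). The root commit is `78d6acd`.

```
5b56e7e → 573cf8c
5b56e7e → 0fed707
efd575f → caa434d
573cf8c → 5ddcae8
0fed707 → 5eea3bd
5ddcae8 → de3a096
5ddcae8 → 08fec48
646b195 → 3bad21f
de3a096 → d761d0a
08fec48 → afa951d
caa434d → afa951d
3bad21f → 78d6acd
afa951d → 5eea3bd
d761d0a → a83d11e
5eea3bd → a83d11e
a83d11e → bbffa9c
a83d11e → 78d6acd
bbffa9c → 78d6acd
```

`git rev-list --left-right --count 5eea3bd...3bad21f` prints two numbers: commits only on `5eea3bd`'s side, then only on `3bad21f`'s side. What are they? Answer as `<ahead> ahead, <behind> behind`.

Reachable from 5eea3bd: {5eea3bd, 78d6acd, a83d11e, bbffa9c}.
Reachable from 3bad21f: {3bad21f, 78d6acd}.
Only in 5eea3bd's history (ahead): {5eea3bd, a83d11e, bbffa9c} — 3.
Only in 3bad21f's history (behind): {3bad21f} — 1.

3 ahead, 1 behind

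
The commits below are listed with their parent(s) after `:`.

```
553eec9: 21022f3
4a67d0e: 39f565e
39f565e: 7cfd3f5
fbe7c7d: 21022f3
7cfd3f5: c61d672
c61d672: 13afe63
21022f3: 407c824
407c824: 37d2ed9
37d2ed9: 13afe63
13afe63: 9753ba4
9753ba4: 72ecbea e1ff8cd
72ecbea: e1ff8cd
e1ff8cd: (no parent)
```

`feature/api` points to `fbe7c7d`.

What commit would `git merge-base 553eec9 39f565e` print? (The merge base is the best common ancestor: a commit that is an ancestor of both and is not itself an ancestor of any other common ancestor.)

Ancestors of 553eec9: {13afe63, 21022f3, 37d2ed9, 407c824, 553eec9, 72ecbea, 9753ba4, e1ff8cd}.
Ancestors of 39f565e: {13afe63, 39f565e, 72ecbea, 7cfd3f5, 9753ba4, c61d672, e1ff8cd}.
Common ancestors: {13afe63, 72ecbea, 9753ba4, e1ff8cd}.
Among these, 13afe63 is not an ancestor of any other common ancestor — it is the merge base.

13afe63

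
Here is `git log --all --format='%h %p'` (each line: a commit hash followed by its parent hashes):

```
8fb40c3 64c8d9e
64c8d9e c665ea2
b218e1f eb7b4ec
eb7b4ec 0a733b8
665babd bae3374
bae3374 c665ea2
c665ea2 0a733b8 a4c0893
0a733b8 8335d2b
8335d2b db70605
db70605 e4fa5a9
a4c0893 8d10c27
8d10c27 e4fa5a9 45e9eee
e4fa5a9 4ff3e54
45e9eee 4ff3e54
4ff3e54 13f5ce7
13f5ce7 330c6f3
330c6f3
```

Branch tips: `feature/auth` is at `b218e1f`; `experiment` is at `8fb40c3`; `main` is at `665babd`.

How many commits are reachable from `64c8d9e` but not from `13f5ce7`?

10

Reachable from 64c8d9e: {0a733b8, 13f5ce7, 330c6f3, 45e9eee, 4ff3e54, 64c8d9e, 8335d2b, 8d10c27, a4c0893, c665ea2, db70605, e4fa5a9}.
Reachable from 13f5ce7: {13f5ce7, 330c6f3}.
In 64c8d9e's history but not 13f5ce7's: {0a733b8, 45e9eee, 4ff3e54, 64c8d9e, 8335d2b, 8d10c27, a4c0893, c665ea2, db70605, e4fa5a9} — 10 commits.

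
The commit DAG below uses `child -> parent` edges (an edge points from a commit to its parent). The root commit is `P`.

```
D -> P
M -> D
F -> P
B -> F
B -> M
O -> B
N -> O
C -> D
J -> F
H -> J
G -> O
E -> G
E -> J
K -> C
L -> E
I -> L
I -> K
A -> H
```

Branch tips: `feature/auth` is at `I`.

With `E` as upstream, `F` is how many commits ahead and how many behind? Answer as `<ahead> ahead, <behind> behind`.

Reachable from F: {F, P}.
Reachable from E: {B, D, E, F, G, J, M, O, P}.
Only in F's history (ahead): {} — 0.
Only in E's history (behind): {B, D, E, G, J, M, O} — 7.

0 ahead, 7 behind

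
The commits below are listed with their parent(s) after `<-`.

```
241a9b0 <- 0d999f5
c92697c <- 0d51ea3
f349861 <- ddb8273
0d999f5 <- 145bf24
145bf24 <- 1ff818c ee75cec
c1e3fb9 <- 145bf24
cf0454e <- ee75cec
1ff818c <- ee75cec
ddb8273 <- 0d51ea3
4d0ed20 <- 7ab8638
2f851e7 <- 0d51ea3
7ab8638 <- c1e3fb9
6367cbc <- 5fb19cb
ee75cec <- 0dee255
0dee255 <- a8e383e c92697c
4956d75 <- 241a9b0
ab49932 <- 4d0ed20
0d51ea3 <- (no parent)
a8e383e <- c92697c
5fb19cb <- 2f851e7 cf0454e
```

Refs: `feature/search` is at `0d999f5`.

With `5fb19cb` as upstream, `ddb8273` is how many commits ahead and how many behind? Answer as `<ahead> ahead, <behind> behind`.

1 ahead, 7 behind

Reachable from ddb8273: {0d51ea3, ddb8273}.
Reachable from 5fb19cb: {0d51ea3, 0dee255, 2f851e7, 5fb19cb, a8e383e, c92697c, cf0454e, ee75cec}.
Only in ddb8273's history (ahead): {ddb8273} — 1.
Only in 5fb19cb's history (behind): {0dee255, 2f851e7, 5fb19cb, a8e383e, c92697c, cf0454e, ee75cec} — 7.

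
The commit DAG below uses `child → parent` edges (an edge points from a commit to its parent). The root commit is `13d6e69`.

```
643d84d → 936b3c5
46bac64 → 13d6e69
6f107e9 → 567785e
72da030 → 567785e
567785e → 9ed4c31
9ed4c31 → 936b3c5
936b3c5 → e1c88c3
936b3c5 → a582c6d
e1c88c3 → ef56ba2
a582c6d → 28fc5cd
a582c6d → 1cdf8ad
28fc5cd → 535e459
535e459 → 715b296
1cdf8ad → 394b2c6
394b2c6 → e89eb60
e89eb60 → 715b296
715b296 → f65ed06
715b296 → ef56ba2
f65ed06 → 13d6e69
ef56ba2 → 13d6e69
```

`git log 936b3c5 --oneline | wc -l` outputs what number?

12

Walking parent pointers from 936b3c5: reachable set = {13d6e69, 1cdf8ad, 28fc5cd, 394b2c6, 535e459, 715b296, 936b3c5, a582c6d, e1c88c3, e89eb60, ef56ba2, f65ed06}.
That is 12 commits.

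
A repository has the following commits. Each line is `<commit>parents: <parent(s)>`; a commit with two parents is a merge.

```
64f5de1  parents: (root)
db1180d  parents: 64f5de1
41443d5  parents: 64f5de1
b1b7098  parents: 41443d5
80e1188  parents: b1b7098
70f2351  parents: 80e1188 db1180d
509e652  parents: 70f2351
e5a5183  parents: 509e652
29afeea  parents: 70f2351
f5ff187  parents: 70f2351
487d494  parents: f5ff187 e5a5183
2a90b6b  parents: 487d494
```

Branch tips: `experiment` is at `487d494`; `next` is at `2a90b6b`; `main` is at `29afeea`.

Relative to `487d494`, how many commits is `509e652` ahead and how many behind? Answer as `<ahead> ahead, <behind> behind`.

Reachable from 509e652: {41443d5, 509e652, 64f5de1, 70f2351, 80e1188, b1b7098, db1180d}.
Reachable from 487d494: {41443d5, 487d494, 509e652, 64f5de1, 70f2351, 80e1188, b1b7098, db1180d, e5a5183, f5ff187}.
Only in 509e652's history (ahead): {} — 0.
Only in 487d494's history (behind): {487d494, e5a5183, f5ff187} — 3.

0 ahead, 3 behind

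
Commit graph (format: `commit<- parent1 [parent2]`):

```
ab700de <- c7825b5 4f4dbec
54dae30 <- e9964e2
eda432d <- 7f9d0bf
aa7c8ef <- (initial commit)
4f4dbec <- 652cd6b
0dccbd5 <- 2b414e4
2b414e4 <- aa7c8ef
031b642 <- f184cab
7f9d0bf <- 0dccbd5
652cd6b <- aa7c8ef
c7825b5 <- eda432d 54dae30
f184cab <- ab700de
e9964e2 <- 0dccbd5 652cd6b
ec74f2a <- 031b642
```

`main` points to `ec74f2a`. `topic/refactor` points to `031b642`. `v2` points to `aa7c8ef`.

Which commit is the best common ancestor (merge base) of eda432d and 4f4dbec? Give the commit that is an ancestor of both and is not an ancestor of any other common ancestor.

Ancestors of eda432d: {0dccbd5, 2b414e4, 7f9d0bf, aa7c8ef, eda432d}.
Ancestors of 4f4dbec: {4f4dbec, 652cd6b, aa7c8ef}.
Common ancestors: {aa7c8ef}.
The only common ancestor is aa7c8ef, so it is the merge base.

aa7c8ef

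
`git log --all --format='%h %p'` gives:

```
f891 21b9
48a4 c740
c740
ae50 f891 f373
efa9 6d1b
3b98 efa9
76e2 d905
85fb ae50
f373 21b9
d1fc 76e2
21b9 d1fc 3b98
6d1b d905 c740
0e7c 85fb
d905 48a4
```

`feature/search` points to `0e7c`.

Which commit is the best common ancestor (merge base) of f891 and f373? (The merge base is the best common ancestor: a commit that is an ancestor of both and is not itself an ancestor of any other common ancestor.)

Ancestors of f891: {21b9, 3b98, 48a4, 6d1b, 76e2, c740, d1fc, d905, efa9, f891}.
Ancestors of f373: {21b9, 3b98, 48a4, 6d1b, 76e2, c740, d1fc, d905, efa9, f373}.
Common ancestors: {21b9, 3b98, 48a4, 6d1b, 76e2, c740, d1fc, d905, efa9}.
Among these, 21b9 is not an ancestor of any other common ancestor — it is the merge base.

21b9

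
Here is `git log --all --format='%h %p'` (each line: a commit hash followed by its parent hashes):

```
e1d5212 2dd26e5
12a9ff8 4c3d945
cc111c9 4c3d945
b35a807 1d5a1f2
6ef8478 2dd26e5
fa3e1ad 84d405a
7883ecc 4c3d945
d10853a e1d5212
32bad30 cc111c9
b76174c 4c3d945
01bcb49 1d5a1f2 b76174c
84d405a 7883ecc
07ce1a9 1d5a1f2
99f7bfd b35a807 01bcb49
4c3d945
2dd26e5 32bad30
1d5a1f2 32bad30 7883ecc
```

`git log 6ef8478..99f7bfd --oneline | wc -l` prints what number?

6

Reachable from 99f7bfd: {01bcb49, 1d5a1f2, 32bad30, 4c3d945, 7883ecc, 99f7bfd, b35a807, b76174c, cc111c9}.
Reachable from 6ef8478: {2dd26e5, 32bad30, 4c3d945, 6ef8478, cc111c9}.
In 99f7bfd's history but not 6ef8478's: {01bcb49, 1d5a1f2, 7883ecc, 99f7bfd, b35a807, b76174c} — 6 commits.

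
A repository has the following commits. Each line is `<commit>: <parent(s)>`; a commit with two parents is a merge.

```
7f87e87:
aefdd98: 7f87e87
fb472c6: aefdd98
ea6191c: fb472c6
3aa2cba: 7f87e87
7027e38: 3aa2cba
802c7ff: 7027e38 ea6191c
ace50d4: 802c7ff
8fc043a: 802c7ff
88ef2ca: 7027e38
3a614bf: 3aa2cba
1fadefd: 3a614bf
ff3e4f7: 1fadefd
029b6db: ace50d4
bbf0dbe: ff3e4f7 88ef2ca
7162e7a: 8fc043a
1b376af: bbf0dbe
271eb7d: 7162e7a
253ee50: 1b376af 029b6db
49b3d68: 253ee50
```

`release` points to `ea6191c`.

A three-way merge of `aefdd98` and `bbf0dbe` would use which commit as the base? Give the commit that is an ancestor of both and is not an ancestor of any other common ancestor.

Ancestors of aefdd98: {7f87e87, aefdd98}.
Ancestors of bbf0dbe: {1fadefd, 3a614bf, 3aa2cba, 7027e38, 7f87e87, 88ef2ca, bbf0dbe, ff3e4f7}.
Common ancestors: {7f87e87}.
The only common ancestor is 7f87e87, so it is the merge base.

7f87e87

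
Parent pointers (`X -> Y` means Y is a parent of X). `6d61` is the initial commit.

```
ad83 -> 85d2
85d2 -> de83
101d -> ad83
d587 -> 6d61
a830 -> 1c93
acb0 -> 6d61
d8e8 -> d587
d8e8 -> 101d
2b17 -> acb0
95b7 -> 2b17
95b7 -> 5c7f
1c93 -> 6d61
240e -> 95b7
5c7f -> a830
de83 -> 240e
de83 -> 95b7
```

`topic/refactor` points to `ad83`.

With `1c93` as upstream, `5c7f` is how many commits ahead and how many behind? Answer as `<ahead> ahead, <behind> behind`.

Reachable from 5c7f: {1c93, 5c7f, 6d61, a830}.
Reachable from 1c93: {1c93, 6d61}.
Only in 5c7f's history (ahead): {5c7f, a830} — 2.
Only in 1c93's history (behind): {} — 0.

2 ahead, 0 behind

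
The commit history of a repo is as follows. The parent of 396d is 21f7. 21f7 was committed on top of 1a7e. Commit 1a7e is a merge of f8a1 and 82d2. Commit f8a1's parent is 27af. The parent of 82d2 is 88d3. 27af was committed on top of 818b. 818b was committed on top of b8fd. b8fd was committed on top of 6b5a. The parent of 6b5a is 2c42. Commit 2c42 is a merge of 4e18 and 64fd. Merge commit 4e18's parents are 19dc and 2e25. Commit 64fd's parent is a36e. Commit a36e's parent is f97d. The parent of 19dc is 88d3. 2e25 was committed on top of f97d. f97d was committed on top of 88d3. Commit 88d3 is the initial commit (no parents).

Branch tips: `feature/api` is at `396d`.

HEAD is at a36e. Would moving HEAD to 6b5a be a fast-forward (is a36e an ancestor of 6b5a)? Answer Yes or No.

A fast-forward from a36e to 6b5a is possible iff a36e is an ancestor of 6b5a.
Ancestors of 6b5a: {19dc, 2c42, 2e25, 4e18, 64fd, 6b5a, 88d3, a36e, f97d}.
a36e is among them, so fast-forward is possible.

Yes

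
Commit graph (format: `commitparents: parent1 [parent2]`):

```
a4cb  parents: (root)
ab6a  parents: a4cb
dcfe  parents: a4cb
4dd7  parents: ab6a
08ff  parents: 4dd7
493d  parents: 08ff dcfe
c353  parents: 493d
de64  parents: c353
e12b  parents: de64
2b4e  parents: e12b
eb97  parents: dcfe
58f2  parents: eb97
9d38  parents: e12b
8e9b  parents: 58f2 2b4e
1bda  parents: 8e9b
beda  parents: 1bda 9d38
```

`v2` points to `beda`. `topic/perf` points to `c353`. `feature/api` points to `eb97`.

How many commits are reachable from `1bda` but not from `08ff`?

Reachable from 1bda: {08ff, 1bda, 2b4e, 493d, 4dd7, 58f2, 8e9b, a4cb, ab6a, c353, dcfe, de64, e12b, eb97}.
Reachable from 08ff: {08ff, 4dd7, a4cb, ab6a}.
In 1bda's history but not 08ff's: {1bda, 2b4e, 493d, 58f2, 8e9b, c353, dcfe, de64, e12b, eb97} — 10 commits.

10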